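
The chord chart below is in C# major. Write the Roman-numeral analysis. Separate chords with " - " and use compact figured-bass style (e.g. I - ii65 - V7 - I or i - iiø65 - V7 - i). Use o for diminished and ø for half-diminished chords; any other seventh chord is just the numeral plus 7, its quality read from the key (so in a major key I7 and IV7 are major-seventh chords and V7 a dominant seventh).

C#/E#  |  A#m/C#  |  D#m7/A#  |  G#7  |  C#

I6 - vi6 - ii43 - V7 - I

C#/E#: root C# is the tonic; major triad there is I6.
A#m/C#: root A# is the submediant; minor triad there is vi6.
D#m7/A# has root D#, degree 2 in C# major, so ii43.
G#7 has root G#, degree 5 in C# major, so V7.
C#: root C# is the tonic; major triad there is I.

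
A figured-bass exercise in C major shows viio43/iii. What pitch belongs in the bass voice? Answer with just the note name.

A

The applied chord viio43/iii is rooted on D#: D#-F#-A-C.
The figure 43 means second inversion — the fifth is in the bass.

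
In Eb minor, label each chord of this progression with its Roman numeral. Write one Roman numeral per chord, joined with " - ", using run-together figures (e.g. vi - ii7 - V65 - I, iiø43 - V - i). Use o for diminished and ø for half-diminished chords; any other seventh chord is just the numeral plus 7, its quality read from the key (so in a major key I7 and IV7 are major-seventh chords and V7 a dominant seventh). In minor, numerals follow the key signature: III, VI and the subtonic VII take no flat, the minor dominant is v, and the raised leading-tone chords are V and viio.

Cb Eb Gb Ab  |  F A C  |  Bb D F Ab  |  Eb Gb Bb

iv65 - V/V - V7 - i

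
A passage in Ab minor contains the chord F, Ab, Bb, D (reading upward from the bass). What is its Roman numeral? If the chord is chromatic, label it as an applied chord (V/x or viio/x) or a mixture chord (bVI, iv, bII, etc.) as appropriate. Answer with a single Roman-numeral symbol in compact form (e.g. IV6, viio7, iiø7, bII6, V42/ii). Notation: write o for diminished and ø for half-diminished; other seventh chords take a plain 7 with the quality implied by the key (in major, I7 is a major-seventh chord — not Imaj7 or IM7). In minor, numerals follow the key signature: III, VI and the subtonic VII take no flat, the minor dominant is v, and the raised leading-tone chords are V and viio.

V43/V

The pitches Bb-D-F-Ab form a dominant seventh chord rooted on Bb.
Bb is not a diatonic chord root with this quality in Ab minor, but it lies a perfect fifth above Eb (V), so the chord functions as an applied dominant of V.
With F in the bass the chord is in second inversion, so the figured bass is 43.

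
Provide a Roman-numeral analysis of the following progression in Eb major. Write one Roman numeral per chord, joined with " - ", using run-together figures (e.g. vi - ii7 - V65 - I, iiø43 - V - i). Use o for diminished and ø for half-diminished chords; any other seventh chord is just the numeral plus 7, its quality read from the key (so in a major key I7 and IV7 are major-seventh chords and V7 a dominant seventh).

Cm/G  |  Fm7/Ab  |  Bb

Cm/G: root C is the submediant; minor triad there is vi64.
Fm7/Ab: root F is the supertonic; minor seventh chord there is ii65.
Bb: major triad on Bb = scale degree 5 → V.

vi64 - ii65 - V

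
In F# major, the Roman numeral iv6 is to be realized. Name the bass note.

D

iv in F# major has root B; the chord is B-D-F#.
The figure 6 means first inversion — the third is in the bass.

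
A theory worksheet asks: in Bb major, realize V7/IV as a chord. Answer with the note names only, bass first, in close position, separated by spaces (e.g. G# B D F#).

V7/IV is a secondary dominant — the dominant seventh of IV. IV in Bb major is Eb, so the applied chord's root is Bb, a perfect fifth above.
Building a dominant seventh chord on Bb gives Bb-D-F-Ab.

Bb D F Ab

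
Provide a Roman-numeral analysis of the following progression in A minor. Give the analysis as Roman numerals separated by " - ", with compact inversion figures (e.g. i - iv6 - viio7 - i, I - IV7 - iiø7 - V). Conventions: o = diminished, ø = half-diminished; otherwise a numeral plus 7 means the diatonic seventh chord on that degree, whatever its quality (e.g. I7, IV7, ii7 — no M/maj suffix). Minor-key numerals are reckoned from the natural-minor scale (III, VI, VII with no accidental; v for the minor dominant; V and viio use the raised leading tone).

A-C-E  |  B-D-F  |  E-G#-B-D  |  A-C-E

A-C-E has root A, degree 1 in A minor, so i.
B-D-F: diminished triad on B = scale degree 2 → iio.
E-G#-B-D: dominant seventh chord on E = scale degree 5 → V7.
A-C-E has root A, degree 1 in A minor, so i.

i - iio - V7 - i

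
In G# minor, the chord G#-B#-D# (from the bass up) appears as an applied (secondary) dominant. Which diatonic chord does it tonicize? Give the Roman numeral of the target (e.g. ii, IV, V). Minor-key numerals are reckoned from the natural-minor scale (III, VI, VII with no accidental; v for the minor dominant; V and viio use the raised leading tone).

The chord is a major triad on G#.
A dominant resolves down a perfect fifth: G# → C#. In G# minor, C# is scale degree 4, i.e. iv.

iv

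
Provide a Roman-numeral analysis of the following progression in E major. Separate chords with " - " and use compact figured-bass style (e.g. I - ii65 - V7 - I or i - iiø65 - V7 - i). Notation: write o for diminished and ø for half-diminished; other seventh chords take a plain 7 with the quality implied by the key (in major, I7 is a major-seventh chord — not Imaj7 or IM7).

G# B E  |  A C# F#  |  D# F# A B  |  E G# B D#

G#-B-E: major triad on E = scale degree 1 → I6.
A-C#-F#: minor triad on F# = scale degree 2 → ii6.
D#-F#-A-B: dominant seventh chord on B = scale degree 5 → V65.
E-G#-B-D#: major seventh chord on E = scale degree 1 → I7.

I6 - ii6 - V65 - I7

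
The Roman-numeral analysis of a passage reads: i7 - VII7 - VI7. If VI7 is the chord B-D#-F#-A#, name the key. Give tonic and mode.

D# minor

The chord Bmaj7 is a major seventh chord rooted on B; its label is VI7.
If B is scale degree 6 and the mode makes that degree carry a major seventh chord, the tonic is D# and the mode is minor.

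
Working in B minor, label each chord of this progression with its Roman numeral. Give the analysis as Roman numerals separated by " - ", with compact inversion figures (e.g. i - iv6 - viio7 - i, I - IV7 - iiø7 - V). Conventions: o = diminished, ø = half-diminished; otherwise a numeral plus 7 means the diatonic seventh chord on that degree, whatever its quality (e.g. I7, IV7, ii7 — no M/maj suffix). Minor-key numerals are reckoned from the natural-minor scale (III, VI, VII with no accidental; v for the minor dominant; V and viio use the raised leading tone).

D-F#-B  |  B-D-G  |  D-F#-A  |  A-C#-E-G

i6 - VI6 - III - VII7

D-F#-B: minor triad on B = scale degree 1 → i6.
B-D-G: root G is the submediant; major triad there is VI6.
D-F#-A has root D, degree 3 in B minor, so III.
A-C#-E-G has root A, degree 7 in B minor, so VII7.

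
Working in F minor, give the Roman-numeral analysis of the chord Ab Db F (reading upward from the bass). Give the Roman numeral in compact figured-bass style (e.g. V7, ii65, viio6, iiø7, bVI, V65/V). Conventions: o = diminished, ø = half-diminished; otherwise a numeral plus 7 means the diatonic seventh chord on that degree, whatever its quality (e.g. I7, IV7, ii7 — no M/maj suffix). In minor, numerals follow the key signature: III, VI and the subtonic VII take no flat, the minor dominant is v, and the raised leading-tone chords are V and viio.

VI64

Stacked in thirds the chord is Db-F-Ab: a major triad on Db.
Db is scale degree 6 in F minor, and a major triad on that degree is written VI.
With Ab in the bass the chord is in second inversion, so the figured bass is 64.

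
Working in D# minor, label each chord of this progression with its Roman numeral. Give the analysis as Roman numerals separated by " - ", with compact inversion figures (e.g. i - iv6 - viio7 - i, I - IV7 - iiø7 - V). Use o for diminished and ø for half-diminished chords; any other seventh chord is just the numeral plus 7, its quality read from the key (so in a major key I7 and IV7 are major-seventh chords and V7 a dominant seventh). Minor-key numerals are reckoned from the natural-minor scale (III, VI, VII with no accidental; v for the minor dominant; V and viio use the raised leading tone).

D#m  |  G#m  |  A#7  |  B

i - iv - V7 - VI

D#m: minor triad on D# = scale degree 1 → i.
G#m: root G# is the subdominant; minor triad there is iv.
A#7 has root A#, degree 5 in D# minor, so V7.
B: root B is the submediant; major triad there is VI.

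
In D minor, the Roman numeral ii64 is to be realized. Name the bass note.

B

ii in D minor has root E; the chord is E-G-B.
The figure 64 means second inversion — the fifth is in the bass.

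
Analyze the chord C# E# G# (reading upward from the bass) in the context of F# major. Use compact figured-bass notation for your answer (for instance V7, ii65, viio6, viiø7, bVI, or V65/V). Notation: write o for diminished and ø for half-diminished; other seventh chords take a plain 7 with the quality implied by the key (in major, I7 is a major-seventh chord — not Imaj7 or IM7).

The pitches C#-E#-G# form a major triad rooted on C#.
C# is scale degree 5 in F# major, and a major triad on that degree is written V.

V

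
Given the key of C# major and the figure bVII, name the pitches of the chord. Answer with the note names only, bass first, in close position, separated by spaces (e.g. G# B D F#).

bVII is a major triad on the lowered seventh degree (the subtonic), borrowed from the parallel minor. In C# major that root is B.
So the chord is B-D#-F#, a major triad.

B D# F#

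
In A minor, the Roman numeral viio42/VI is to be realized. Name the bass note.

The applied chord viio42/VI is rooted on E: E-G-Bb-Db.
The figure 42 means third inversion — the seventh is in the bass.

Db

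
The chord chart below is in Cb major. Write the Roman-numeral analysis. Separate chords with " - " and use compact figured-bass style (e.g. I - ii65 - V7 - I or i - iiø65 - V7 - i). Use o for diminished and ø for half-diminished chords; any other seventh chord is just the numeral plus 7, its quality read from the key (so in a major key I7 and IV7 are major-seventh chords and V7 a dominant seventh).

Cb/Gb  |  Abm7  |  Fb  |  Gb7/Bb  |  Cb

I64 - vi7 - IV - V65 - I

Cb/Gb: root Cb is the tonic; major triad there is I64.
Abm7 has root Ab, degree 6 in Cb major, so vi7.
Fb has root Fb, degree 4 in Cb major, so IV.
Gb7/Bb has root Gb, degree 5 in Cb major, so V65.
Cb: major triad on Cb = scale degree 1 → I.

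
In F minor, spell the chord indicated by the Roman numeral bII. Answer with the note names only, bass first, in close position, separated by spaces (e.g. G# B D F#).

Gb Bb Db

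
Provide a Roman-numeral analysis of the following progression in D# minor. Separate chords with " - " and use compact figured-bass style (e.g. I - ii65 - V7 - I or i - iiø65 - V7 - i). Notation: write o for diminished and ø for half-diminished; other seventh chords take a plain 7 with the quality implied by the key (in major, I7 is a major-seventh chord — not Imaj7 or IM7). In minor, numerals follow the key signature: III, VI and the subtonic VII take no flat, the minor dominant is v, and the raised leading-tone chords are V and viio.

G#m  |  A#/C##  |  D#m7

G#m: minor triad on G# = scale degree 4 → iv.
A#/C## has root A#, degree 5 in D# minor, so V6.
D#m7: root D# is the tonic; minor seventh chord there is i7.

iv - V6 - i7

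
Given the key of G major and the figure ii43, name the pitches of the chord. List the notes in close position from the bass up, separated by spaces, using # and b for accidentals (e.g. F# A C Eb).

E G A C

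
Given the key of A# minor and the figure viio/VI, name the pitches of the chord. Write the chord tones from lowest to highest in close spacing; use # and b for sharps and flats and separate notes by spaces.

viio/VI is a secondary leading-tone chord. The target VI is F# in A# minor; the applied chord is rooted a semitone below, on E#.
Building a diminished triad on E# gives E#-G#-B.

E# G# B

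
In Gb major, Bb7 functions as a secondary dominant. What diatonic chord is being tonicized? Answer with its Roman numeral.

vi

The chord is a dominant seventh chord on Bb.
A dominant resolves down a perfect fifth: Bb → Eb. In Gb major, Eb is scale degree 6, i.e. vi.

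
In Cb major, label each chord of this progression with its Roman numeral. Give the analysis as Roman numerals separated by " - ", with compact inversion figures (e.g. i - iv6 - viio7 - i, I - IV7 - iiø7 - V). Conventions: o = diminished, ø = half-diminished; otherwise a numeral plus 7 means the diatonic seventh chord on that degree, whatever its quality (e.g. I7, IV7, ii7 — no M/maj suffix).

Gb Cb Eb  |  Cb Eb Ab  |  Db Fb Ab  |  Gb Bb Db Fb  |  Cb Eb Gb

I64 - vi6 - ii - V7 - I

Gb-Cb-Eb has root Cb, degree 1 in Cb major, so I64.
Cb-Eb-Ab has root Ab, degree 6 in Cb major, so vi6.
Db-Fb-Ab: root Db is the supertonic; minor triad there is ii.
Gb-Bb-Db-Fb: dominant seventh chord on Gb = scale degree 5 → V7.
Cb-Eb-Gb: major triad on Cb = scale degree 1 → I.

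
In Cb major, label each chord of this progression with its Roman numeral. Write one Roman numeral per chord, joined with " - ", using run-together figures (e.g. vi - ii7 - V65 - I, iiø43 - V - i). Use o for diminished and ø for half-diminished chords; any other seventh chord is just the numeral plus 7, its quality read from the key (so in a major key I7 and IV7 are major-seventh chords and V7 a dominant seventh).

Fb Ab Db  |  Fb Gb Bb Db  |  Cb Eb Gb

ii6 - V42 - I

Fb-Ab-Db: root Db is the supertonic; minor triad there is ii6.
Fb-Gb-Bb-Db: dominant seventh chord on Gb = scale degree 5 → V42.
Cb-Eb-Gb: root Cb is the tonic; major triad there is I.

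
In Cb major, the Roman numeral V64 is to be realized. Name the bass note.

V in Cb major has root Gb; the chord is Gb-Bb-Db.
The figure 64 means second inversion — the fifth is in the bass.

Db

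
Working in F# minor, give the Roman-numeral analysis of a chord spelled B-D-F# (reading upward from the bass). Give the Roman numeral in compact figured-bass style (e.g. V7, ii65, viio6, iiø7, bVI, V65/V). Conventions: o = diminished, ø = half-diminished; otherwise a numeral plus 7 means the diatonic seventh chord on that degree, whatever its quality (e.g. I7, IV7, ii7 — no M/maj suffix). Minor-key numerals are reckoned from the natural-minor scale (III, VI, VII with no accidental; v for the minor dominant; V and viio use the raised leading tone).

The pitches B-D-F# form a minor triad rooted on B.
In F# minor, B is the subdominant; the diatonic minor triad there is iv.

iv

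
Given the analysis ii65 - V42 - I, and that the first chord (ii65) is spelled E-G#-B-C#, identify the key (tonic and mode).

B major

ii65 is given as E-G#-B-C# — a minor seventh chord with root C#.
ii65 on C# implies C# is the supertonic; that puts the tonic at B, and the lowercase numeral fits major mode.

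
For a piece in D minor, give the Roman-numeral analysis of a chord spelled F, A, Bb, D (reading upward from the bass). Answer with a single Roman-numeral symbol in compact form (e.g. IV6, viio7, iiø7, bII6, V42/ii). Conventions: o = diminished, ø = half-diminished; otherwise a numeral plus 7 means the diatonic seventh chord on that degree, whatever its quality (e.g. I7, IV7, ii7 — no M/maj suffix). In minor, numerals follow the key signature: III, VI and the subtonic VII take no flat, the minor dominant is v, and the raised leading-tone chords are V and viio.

VI43

The pitches Bb-D-F-A form a major seventh chord rooted on Bb.
In D minor, Bb is the submediant; the diatonic major seventh chord there is VI7.
With F in the bass the chord is in second inversion, so the figured bass is 43.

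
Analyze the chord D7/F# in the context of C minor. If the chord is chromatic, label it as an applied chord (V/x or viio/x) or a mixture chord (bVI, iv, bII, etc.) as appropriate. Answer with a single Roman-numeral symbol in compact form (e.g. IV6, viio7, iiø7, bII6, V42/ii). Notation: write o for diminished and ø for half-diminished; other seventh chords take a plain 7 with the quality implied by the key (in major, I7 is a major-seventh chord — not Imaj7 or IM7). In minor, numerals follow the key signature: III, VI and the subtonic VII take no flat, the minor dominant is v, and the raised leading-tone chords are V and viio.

V65/V

Stacked in thirds the chord is D-F#-A-C: a dominant seventh chord on D.
D is not a diatonic chord root with this quality in C minor, but it lies a perfect fifth above G (V), so the chord functions as an applied dominant of V.
With F# in the bass the chord is in first inversion, so the figured bass is 65.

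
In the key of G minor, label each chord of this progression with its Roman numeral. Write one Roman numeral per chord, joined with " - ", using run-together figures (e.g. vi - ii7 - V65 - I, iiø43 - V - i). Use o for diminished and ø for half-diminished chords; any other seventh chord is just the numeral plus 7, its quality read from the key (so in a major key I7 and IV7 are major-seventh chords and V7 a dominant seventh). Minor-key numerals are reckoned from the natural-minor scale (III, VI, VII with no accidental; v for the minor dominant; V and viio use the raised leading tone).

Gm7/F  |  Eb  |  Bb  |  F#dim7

Gm7/F has root G, degree 1 in G minor, so i42.
Eb: root Eb is the submediant; major triad there is VI.
Bb: root Bb is the mediant; major triad there is III.
F#dim7 has root F#, degree 7 in G minor, so viio7.

i42 - VI - III - viio7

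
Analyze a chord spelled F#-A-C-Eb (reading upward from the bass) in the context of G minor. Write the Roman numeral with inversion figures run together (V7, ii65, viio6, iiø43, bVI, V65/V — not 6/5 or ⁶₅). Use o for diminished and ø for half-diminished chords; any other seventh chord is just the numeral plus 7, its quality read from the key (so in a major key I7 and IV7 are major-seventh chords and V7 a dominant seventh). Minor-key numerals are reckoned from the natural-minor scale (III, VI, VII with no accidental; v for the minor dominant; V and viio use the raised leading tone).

viio7

The pitches F#-A-C-Eb form a fully diminished seventh chord rooted on F#.
F# is scale degree 7 in G minor, and a fully diminished seventh chord on that degree is written viio7.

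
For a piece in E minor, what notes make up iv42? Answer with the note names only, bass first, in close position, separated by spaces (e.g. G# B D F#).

G A C E

The numeral's case and figure indicate a minor seventh chord. In E minor its root, the subdominant, is A.
Stacking thirds from A gives A-C-E-G.
The figured bass 42 indicates third inversion, placing the seventh (G) in the bass: G-A-C-E.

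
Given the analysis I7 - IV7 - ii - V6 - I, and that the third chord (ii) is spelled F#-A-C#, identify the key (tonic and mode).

E major

ii is given as F#-A-C# — a minor triad with root F#.
If F# is scale degree 2 and the mode makes that degree carry a minor triad, the tonic is E and the mode is major.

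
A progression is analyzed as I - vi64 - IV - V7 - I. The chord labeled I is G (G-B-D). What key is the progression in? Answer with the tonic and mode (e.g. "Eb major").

G major

The chord G is a major triad rooted on G; its label is I.
If G is scale degree 1 and the mode makes that degree carry a major triad, the tonic is G and the mode is major.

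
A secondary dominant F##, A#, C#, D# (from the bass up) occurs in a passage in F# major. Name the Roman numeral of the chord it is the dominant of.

ii

The chord is a dominant seventh chord on D#.
A dominant resolves down a perfect fifth: D# → G#. In F# major, G# is scale degree 2, i.e. ii.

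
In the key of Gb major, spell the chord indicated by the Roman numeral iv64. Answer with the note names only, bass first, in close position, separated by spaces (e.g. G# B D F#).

Gb Cb Ebb

iv64 is the minor subdominant, borrowed from the parallel minor. In Gb major that root is Cb.
So the chord is Cb-Ebb-Gb, a minor triad.
The figured bass 64 indicates second inversion, placing the fifth (Gb) in the bass: Gb-Cb-Ebb.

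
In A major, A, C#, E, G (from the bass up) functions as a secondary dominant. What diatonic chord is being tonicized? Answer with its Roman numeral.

IV

The chord is a dominant seventh chord on A.
A dominant resolves down a perfect fifth: A → D. In A major, D is scale degree 4, i.e. IV.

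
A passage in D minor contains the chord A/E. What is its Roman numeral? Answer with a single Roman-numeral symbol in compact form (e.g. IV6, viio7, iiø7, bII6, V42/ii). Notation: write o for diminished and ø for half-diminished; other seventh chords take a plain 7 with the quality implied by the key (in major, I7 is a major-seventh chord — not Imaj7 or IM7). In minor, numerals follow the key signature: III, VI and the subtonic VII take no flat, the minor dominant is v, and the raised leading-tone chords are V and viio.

The pitches A-C#-E form a major triad rooted on A.
A is scale degree 5 in D minor, and a major triad on that degree is written V.
With E in the bass the chord is in second inversion, so the figured bass is 64.

V64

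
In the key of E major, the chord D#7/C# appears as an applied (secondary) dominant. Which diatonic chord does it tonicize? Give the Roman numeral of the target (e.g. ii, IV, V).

iii

The chord is a dominant seventh chord on D#.
A dominant resolves down a perfect fifth: D# → G#. In E major, G# is scale degree 3, i.e. iii.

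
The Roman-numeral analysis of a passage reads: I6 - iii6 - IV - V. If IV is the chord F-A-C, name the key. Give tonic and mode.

C major

The anchor chord is a major triad on F, labeled IV.
IV on F implies F is the subdominant; that puts the tonic at C, and the uppercase numeral fits major mode.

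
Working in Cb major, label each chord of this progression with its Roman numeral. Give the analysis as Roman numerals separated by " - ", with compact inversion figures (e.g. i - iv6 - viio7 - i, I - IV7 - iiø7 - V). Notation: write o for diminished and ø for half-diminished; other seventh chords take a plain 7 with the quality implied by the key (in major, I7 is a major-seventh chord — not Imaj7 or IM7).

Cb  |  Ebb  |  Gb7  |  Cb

I - bIII - V7 - I

Cb: root Cb is the tonic; major triad there is I.
Ebb: Ebb with this quality isn't in the key; it's bIII, borrowed from the parallel minor.
Gb7: dominant seventh chord on Gb = scale degree 5 → V7.
Cb: major triad on Cb = scale degree 1 → I.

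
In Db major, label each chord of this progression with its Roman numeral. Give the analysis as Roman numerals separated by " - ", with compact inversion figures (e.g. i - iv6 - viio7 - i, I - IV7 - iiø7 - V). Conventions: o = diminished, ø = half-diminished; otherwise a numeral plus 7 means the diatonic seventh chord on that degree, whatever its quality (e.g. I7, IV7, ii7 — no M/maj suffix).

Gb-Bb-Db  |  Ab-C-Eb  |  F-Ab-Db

IV - V - I6

Gb-Bb-Db: root Gb is the subdominant; major triad there is IV.
Ab-C-Eb: root Ab is the dominant; major triad there is V.
F-Ab-Db: root Db is the tonic; major triad there is I6.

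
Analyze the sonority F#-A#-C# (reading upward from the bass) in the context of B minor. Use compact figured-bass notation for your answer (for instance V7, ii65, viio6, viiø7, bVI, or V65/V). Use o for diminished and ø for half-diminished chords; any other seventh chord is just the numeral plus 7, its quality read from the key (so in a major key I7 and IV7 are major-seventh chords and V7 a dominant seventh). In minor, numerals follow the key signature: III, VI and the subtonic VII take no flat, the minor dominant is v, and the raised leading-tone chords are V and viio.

The pitches F#-A#-C# form a major triad rooted on F#.
F# is scale degree 5 in B minor, and a major triad on that degree is written V.

V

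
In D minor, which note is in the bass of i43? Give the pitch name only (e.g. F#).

A

i in D minor has root D; the chord is D-F-A-C.
The figure 43 means second inversion — the fifth is in the bass.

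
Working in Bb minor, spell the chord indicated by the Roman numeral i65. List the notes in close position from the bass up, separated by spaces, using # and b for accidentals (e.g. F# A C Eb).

Db F Ab Bb

In Bb minor, scale degree 1 is Bb, and the diatonic chord built there is a minor seventh chord.
Stacking thirds from Bb gives Bb-Db-F-Ab.
The figured bass 65 indicates first inversion, placing the third (Db) in the bass: Db-F-Ab-Bb.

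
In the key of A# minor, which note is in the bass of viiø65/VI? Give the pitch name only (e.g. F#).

G#

The applied chord viiø65/VI is rooted on E#: E#-G#-B-D#.
The figure 65 means first inversion — the third is in the bass.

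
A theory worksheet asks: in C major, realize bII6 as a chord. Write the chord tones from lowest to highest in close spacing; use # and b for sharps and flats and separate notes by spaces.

F Ab Db

bII6 is the Neapolitan sixth — a major triad on the lowered second degree, here in its customary first inversion. In C major that root is Db.
So the chord is Db-F-Ab, a major triad.
With the 6 figure the chord is in first inversion; from the bass F upward in close position it reads F-Ab-Db.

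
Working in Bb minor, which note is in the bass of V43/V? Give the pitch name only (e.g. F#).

G

The applied chord V43/V is rooted on C: C-E-G-Bb.
The figure 43 means second inversion — the fifth is in the bass.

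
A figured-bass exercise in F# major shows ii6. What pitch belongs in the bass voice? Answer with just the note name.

ii in F# major has root G#; the chord is G#-B-D#.
The figure 6 means first inversion — the third is in the bass.

B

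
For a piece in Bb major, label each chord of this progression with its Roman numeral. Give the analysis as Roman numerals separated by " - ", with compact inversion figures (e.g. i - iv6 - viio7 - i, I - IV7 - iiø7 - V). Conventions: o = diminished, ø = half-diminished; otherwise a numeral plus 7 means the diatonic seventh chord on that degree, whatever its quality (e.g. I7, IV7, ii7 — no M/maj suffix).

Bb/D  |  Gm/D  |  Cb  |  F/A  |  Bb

Bb/D has root Bb, degree 1 in Bb major, so I6.
Gm/D: minor triad on G = scale degree 6 → vi64.
Cb: Cb with this quality isn't in the key; a major triad on b2 is the Neapolitan chord, bII.
F/A has root F, degree 5 in Bb major, so V6.
Bb: root Bb is the tonic; major triad there is I.

I6 - vi64 - bII - V6 - I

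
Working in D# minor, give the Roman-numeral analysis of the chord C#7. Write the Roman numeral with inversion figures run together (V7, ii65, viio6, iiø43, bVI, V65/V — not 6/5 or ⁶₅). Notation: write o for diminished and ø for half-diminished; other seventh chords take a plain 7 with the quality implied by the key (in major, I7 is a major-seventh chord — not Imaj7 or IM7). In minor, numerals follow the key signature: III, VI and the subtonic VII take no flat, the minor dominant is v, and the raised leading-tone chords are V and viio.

VII7

Stacked in thirds the chord is C#-E#-G#-B: a dominant seventh chord on C#.
C# is scale degree 7 in D# minor, and a dominant seventh chord on that degree is written VII7.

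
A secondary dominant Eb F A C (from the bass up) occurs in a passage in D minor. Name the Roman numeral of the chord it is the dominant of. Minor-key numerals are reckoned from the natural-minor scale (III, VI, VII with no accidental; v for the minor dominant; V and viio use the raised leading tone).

VI

The chord is a dominant seventh chord on F.
A dominant resolves down a perfect fifth: F → Bb. In D minor, Bb is scale degree 6, i.e. VI.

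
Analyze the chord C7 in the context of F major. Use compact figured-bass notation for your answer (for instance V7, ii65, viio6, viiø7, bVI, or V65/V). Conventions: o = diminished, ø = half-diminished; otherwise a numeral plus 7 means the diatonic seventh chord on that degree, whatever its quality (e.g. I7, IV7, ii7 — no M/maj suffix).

The pitches C-E-G-Bb form a dominant seventh chord rooted on C.
C is scale degree 5 in F major, and a dominant seventh chord on that degree is written V7.

V7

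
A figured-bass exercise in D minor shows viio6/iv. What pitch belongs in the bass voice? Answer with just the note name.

A

The applied chord viio6/iv is rooted on F#: F#-A-C.
The figure 6 means first inversion — the third is in the bass.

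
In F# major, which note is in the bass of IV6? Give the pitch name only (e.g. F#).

D#

IV in F# major has root B; the chord is B-D#-F#.
The figure 6 means first inversion — the third is in the bass.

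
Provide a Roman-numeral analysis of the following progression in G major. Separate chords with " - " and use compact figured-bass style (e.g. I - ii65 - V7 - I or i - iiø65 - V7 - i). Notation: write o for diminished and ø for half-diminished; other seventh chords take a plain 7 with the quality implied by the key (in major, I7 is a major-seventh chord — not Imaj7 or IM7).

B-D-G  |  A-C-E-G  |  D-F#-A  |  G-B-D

B-D-G has root G, degree 1 in G major, so I6.
A-C-E-G has root A, degree 2 in G major, so ii7.
D-F#-A has root D, degree 5 in G major, so V.
G-B-D has root G, degree 1 in G major, so I.

I6 - ii7 - V - I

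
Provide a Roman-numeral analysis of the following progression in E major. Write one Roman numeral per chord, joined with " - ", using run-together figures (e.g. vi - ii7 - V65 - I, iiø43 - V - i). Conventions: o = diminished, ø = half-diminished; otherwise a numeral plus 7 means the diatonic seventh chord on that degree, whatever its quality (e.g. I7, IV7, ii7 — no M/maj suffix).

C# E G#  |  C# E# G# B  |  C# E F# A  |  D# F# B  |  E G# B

vi - V7/ii - ii43 - V6 - I

C#-E-G# has root C#, degree 6 in E major, so vi.
C#-E#-G#-B: a dominant seventh chord on C#, the applied dominant of ii → V7/ii.
C#-E-F#-A: root F# is the supertonic; minor seventh chord there is ii43.
D#-F#-B has root B, degree 5 in E major, so V6.
E-G#-B: root E is the tonic; major triad there is I.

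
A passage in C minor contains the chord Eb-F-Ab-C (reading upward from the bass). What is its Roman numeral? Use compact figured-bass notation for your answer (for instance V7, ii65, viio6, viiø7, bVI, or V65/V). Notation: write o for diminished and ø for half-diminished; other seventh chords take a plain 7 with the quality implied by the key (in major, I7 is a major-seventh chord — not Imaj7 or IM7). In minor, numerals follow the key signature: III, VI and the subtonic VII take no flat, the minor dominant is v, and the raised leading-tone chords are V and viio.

iv42

Stacked in thirds the chord is F-Ab-C-Eb: a minor seventh chord on F.
F is scale degree 4 in C minor, and a minor seventh chord on that degree is written iv7.
With Eb in the bass the chord is in third inversion, so the figured bass is 42.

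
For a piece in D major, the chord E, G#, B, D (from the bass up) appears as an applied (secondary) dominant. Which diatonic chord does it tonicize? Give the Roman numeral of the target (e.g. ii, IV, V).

V

The chord is a dominant seventh chord on E.
A dominant resolves down a perfect fifth: E → A. In D major, A is scale degree 5, i.e. V.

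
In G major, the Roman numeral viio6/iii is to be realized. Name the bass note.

The applied chord viio6/iii is rooted on A#: A#-C#-E.
The figure 6 means first inversion — the third is in the bass.

C#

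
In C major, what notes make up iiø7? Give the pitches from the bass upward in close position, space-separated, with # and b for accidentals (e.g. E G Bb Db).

D F Ab C

Scale degree 2 in C major is D; here the chord built on it is altered to a half-diminished seventh chord. iiø7 is the half-diminished supertonic seventh, borrowed from the parallel minor.
So the chord is D-F-Ab-C.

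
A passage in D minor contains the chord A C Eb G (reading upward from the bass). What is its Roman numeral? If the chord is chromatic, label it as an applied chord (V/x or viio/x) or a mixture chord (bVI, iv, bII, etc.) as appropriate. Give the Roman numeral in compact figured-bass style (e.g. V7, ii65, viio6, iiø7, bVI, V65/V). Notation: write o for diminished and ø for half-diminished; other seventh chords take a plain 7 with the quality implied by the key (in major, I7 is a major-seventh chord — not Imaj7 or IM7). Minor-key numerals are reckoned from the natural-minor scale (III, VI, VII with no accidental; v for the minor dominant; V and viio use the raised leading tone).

viiø7/VI

The pitches A-C-Eb-G form a half-diminished seventh chord rooted on A.
A sits a half step below Bb (VI in D minor); a diminished chord there is the applied leading-tone chord of VI.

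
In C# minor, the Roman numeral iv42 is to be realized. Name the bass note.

E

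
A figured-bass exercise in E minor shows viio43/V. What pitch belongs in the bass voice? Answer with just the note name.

The applied chord viio43/V is rooted on A#: A#-C#-E-G.
The figure 43 means second inversion — the fifth is in the bass.

E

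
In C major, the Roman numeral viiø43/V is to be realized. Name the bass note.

The applied chord viiø43/V is rooted on F#: F#-A-C-E.
The figure 43 means second inversion — the fifth is in the bass.

C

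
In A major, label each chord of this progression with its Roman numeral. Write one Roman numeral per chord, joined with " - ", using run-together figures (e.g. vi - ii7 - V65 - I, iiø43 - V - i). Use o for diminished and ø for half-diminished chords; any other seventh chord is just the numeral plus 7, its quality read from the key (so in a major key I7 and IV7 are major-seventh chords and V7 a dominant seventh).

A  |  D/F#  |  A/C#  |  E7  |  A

A has root A, degree 1 in A major, so I.
D/F#: major triad on D = scale degree 4 → IV6.
A/C#: major triad on A = scale degree 1 → I6.
E7: dominant seventh chord on E = scale degree 5 → V7.
A has root A, degree 1 in A major, so I.

I - IV6 - I6 - V7 - I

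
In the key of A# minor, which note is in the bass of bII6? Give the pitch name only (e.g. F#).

D#

bII in A# minor has root B; the chord is B-D#-F#.
The figure 6 means first inversion — the third is in the bass.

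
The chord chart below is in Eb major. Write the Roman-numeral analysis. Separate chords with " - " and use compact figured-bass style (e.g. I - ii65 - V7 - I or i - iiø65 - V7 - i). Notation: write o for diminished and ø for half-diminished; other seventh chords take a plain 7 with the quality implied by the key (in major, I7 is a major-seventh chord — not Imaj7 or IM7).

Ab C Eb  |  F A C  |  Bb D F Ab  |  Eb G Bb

IV - V/V - V7 - I

Ab-C-Eb: root Ab is the subdominant; major triad there is IV.
F-A-C: a major triad on F, the applied dominant of V → V/V.
Bb-D-F-Ab has root Bb, degree 5 in Eb major, so V7.
Eb-G-Bb has root Eb, degree 1 in Eb major, so I.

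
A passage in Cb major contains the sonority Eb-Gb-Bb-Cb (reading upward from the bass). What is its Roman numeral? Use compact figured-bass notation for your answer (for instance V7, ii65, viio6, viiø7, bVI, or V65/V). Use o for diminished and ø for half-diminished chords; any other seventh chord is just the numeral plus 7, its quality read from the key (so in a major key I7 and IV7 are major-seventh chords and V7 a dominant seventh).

I65

The pitches Cb-Eb-Gb-Bb form a major seventh chord rooted on Cb.
Cb is scale degree 1 in Cb major, and a major seventh chord on that degree is written I7.
With Eb in the bass the chord is in first inversion, so the figured bass is 65.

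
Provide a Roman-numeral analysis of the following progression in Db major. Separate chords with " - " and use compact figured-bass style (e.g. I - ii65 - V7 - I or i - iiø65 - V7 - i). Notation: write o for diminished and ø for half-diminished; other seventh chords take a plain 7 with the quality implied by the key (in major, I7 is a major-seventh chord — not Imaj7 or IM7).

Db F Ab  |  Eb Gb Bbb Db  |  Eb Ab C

I - iiø7 - V64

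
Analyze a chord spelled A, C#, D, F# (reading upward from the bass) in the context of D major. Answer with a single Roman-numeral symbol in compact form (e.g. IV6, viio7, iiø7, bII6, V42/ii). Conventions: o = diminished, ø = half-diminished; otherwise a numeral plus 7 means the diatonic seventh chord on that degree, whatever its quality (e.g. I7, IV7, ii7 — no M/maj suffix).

I43

Stacked in thirds the chord is D-F#-A-C#: a major seventh chord on D.
In D major, D is the tonic; the diatonic major seventh chord there is I7.
With A in the bass the chord is in second inversion, so the figured bass is 43.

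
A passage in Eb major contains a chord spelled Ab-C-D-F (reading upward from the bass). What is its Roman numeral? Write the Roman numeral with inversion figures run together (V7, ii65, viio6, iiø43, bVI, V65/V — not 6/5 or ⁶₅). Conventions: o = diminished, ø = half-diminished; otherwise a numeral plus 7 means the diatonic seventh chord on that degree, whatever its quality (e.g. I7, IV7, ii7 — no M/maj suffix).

viiø43

Stacked in thirds the chord is D-F-Ab-C: a half-diminished seventh chord on D.
In Eb major, D is the leading tone; the diatonic half-diminished seventh chord there is viiø7.
With Ab in the bass the chord is in second inversion, so the figured bass is 43.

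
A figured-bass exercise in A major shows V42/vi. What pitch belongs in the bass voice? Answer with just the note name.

B

The applied chord V42/vi is rooted on C#: C#-E#-G#-B.
The figure 42 means third inversion — the seventh is in the bass.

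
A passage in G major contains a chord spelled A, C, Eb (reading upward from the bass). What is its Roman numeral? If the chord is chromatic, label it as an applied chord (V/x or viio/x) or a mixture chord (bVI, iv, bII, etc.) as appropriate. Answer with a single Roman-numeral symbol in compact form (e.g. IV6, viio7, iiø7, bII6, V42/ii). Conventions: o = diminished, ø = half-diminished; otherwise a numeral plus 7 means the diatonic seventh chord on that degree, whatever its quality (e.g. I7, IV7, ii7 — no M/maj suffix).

Stacked in thirds the chord is A-C-Eb: a diminished triad on A.
A is the second degree of G major. This is the diminished supertonic triad, borrowed from the parallel minor.

iio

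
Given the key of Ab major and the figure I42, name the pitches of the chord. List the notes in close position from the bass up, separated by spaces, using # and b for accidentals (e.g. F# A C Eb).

In Ab major, the first degree is Ab, and the diatonic chord built there is a major seventh chord.
Stacking thirds from Ab gives Ab-C-Eb-G.
With the 42 figure the chord is in third inversion; from the bass G upward in close position it reads G-Ab-C-Eb.

G Ab C Eb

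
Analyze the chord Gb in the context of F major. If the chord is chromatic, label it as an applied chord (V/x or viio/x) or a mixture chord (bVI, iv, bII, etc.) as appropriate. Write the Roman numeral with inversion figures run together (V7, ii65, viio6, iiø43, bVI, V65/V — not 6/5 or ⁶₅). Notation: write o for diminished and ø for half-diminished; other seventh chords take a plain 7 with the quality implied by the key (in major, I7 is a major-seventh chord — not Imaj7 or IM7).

The pitches Gb-Bb-Db form a major triad rooted on Gb.
Gb is the lowered second degree of F major (diatonic 2 would be G). This is the Neapolitan chord — a major triad on the lowered second degree.

bII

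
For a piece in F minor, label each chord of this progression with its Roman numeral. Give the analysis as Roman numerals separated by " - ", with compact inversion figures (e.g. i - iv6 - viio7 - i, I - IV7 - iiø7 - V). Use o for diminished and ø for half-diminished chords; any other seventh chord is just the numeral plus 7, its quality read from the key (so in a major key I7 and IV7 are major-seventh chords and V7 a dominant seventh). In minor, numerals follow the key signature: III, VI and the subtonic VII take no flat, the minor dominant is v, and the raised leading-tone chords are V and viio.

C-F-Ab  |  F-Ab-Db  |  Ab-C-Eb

i64 - VI6 - III

C-F-Ab: root F is the tonic; minor triad there is i64.
F-Ab-Db: root Db is the submediant; major triad there is VI6.
Ab-C-Eb has root Ab, degree 3 in F minor, so III.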